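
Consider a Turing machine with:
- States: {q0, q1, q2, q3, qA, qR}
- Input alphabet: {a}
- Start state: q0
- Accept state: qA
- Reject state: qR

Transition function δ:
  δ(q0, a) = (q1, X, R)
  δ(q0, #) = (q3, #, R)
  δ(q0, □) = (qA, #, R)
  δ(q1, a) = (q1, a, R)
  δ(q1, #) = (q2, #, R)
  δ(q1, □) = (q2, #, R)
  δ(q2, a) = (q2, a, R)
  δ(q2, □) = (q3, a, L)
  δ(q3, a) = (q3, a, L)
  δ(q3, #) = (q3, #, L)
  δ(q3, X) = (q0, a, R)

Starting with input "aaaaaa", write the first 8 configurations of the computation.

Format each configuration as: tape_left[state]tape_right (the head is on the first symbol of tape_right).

Transitions applied:
Step 1: δ(q0, a) = (q1, X, R)
Step 2: δ(q1, a) = (q1, a, R)
Step 3: δ(q1, a) = (q1, a, R)
Step 4: δ(q1, a) = (q1, a, R)
Step 5: δ(q1, a) = (q1, a, R)
Step 6: δ(q1, a) = (q1, a, R)
Step 7: δ(q1, □) = (q2, #, R)

The first 8 configurations are:
[q0]aaaaaa ⊢ X[q1]aaaaa ⊢ Xa[q1]aaaa ⊢ Xaa[q1]aaa ⊢ Xaaa[q1]aa ⊢ Xaaaa[q1]a ⊢ Xaaaaa[q1]□ ⊢ Xaaaaa#[q2]□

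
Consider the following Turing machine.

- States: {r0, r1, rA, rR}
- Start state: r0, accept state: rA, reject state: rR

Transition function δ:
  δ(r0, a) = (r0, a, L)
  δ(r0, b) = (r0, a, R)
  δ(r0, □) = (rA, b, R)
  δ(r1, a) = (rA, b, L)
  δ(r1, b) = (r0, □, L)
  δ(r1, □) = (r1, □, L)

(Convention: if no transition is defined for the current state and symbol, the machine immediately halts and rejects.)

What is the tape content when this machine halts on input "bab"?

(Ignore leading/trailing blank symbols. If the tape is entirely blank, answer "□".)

Execution trace:
Initial: [r0]bab
Step 1: δ(r0, b) = (r0, a, R) → a[r0]ab
Step 2: δ(r0, a) = (r0, a, L) → [r0]aab
Step 3: δ(r0, a) = (r0, a, L) → [r0]□aab
Step 4: δ(r0, □) = (rA, b, R) → b[rA]aab

The machine reaches the accept state rA and halts.

Final tape (ignoring leading/trailing blanks): baab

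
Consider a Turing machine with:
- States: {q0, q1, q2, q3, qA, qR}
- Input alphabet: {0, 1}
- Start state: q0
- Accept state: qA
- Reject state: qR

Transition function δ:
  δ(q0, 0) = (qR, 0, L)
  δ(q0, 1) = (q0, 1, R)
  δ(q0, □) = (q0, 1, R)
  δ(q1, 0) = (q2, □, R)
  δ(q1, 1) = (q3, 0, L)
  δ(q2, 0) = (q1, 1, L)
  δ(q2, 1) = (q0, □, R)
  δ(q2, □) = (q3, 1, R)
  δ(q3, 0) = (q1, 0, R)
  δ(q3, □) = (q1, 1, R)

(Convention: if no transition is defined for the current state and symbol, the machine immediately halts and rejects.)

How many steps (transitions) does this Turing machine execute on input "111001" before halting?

Execution trace:
Initial: [q0]111001
Step 1: δ(q0, 1) = (q0, 1, R) → 1[q0]11001
Step 2: δ(q0, 1) = (q0, 1, R) → 11[q0]1001
Step 3: δ(q0, 1) = (q0, 1, R) → 111[q0]001
Step 4: δ(q0, 0) = (qR, 0, L) → 11[qR]1001

The machine reaches the reject state qR and halts.

The machine executed 4 steps before halting.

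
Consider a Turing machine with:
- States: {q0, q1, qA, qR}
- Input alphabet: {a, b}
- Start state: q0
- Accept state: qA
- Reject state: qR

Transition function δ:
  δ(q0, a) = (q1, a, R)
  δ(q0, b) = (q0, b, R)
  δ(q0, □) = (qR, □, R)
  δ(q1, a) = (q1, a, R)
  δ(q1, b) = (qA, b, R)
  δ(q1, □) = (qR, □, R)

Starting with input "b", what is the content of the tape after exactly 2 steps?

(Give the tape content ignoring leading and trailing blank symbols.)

Execution trace:
Initial: [q0]b
Step 1: δ(q0, b) = (q0, b, R) → b[q0]□
Step 2: δ(q0, □) = (qR, □, R) → b□[qR]□

The machine reaches the reject state qR and halts.

After 2 steps, the tape (ignoring leading/trailing blanks) is: b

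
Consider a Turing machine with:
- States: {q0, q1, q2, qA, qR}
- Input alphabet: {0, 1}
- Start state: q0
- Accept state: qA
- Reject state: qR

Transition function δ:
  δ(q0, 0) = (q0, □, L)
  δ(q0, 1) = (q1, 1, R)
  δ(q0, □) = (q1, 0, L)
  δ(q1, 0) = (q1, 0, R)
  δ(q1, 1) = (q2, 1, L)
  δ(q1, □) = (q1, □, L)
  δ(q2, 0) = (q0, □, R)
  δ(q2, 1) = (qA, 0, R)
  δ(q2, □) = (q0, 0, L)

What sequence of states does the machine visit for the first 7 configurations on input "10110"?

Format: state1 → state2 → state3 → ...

Execution trace:
Initial: [q0]10110
Step 1: δ(q0, 1) = (q1, 1, R) → 1[q1]0110
Step 2: δ(q1, 0) = (q1, 0, R) → 10[q1]110
Step 3: δ(q1, 1) = (q2, 1, L) → 1[q2]0110
Step 4: δ(q2, 0) = (q0, □, R) → 1□[q0]110
Step 5: δ(q0, 1) = (q1, 1, R) → 1□1[q1]10
Step 6: δ(q1, 1) = (q2, 1, L) → 1□[q2]110

State sequence: q0 → q1 → q1 → q2 → q0 → q1 → q2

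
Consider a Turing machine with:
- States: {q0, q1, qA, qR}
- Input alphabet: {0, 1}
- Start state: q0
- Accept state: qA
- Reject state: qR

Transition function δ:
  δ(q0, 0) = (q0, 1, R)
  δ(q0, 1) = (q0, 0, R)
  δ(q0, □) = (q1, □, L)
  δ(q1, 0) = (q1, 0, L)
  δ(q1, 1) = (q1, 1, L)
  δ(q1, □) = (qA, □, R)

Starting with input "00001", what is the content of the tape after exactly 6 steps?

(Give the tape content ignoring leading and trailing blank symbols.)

Execution trace:
Initial: [q0]00001
Step 1: δ(q0, 0) = (q0, 1, R) → 1[q0]0001
Step 2: δ(q0, 0) = (q0, 1, R) → 11[q0]001
Step 3: δ(q0, 0) = (q0, 1, R) → 111[q0]01
Step 4: δ(q0, 0) = (q0, 1, R) → 1111[q0]1
Step 5: δ(q0, 1) = (q0, 0, R) → 11110[q0]□
Step 6: δ(q0, □) = (q1, □, L) → 1111[q1]0□

After 6 steps, the tape (ignoring leading/trailing blanks) is: 11110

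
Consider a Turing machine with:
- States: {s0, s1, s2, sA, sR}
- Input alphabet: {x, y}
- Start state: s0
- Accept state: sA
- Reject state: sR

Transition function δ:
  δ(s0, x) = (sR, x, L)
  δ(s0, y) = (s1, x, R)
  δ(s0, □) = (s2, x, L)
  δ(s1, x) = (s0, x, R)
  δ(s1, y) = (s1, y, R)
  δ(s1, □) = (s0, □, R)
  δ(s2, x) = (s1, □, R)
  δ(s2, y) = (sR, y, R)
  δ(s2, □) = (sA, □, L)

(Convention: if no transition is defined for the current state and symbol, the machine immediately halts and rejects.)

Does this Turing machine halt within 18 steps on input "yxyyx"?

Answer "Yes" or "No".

Execution trace:
Initial: [s0]yxyyx
Step 1: δ(s0, y) = (s1, x, R) → x[s1]xyyx
Step 2: δ(s1, x) = (s0, x, R) → xx[s0]yyx
Step 3: δ(s0, y) = (s1, x, R) → xxx[s1]yx
Step 4: δ(s1, y) = (s1, y, R) → xxxy[s1]x
Step 5: δ(s1, x) = (s0, x, R) → xxxyx[s0]□
Step 6: δ(s0, □) = (s2, x, L) → xxxy[s2]xx
Step 7: δ(s2, x) = (s1, □, R) → xxxy□[s1]x
Step 8: δ(s1, x) = (s0, x, R) → xxxy□x[s0]□
Step 9: δ(s0, □) = (s2, x, L) → xxxy□[s2]xx
Step 10: δ(s2, x) = (s1, □, R) → xxxy□□[s1]x
Step 11: δ(s1, x) = (s0, x, R) → xxxy□□x[s0]□
Step 12: δ(s0, □) = (s2, x, L) → xxxy□□[s2]xx
Step 13: δ(s2, x) = (s1, □, R) → xxxy□□□[s1]x
Step 14: δ(s1, x) = (s0, x, R) → xxxy□□□x[s0]□
Step 15: δ(s0, □) = (s2, x, L) → xxxy□□□[s2]xx
Step 16: δ(s2, x) = (s1, □, R) → xxxy□□□□[s1]x
Step 17: δ(s1, x) = (s0, x, R) → xxxy□□□□x[s0]□
Step 18: δ(s0, □) = (s2, x, L) → xxxy□□□□[s2]xx

The machine has not reached a halting state after 18 steps.
The machine did not halt within the 18-step bound.

Answer: No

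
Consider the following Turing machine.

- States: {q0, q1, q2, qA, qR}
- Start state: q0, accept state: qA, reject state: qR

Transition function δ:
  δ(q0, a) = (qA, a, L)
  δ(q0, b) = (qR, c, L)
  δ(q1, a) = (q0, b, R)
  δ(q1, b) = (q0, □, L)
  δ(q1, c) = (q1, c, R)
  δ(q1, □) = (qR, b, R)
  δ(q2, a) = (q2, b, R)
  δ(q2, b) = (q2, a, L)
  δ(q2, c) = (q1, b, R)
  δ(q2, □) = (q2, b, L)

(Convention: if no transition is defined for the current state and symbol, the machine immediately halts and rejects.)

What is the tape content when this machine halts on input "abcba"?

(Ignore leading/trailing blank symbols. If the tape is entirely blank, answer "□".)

Execution trace:
Initial: [q0]abcba
Step 1: δ(q0, a) = (qA, a, L) → [qA]□abcba

The machine reaches the accept state qA and halts.

Final tape (ignoring leading/trailing blanks): abcba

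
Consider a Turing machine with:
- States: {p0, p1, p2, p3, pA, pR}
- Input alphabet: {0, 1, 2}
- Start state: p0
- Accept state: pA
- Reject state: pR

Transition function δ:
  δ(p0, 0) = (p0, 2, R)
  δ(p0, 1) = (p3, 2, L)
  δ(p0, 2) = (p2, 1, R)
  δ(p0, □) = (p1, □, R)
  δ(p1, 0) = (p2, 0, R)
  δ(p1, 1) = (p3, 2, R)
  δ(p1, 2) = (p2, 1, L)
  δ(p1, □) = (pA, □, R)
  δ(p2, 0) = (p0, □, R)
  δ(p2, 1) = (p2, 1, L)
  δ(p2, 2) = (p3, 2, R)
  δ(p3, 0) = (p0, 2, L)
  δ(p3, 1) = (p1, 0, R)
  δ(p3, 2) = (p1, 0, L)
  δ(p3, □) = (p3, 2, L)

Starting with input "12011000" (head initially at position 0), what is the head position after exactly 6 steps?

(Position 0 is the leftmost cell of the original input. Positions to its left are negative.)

Execution trace (head position shown):
Step 0: [p0]12011000  (head at position 0)
Step 1: move left → [p3]□22011000  (head at position -1)
Step 2: move left → [p3]□222011000  (head at position -2)
Step 3: move left → [p3]□2222011000  (head at position -3)
Step 4: move left → [p3]□22222011000  (head at position -4)
Step 5: move left → [p3]□222222011000  (head at position -5)
Step 6: move left → [p3]□2222222011000  (head at position -6)

After 6 steps, the head is at position -6.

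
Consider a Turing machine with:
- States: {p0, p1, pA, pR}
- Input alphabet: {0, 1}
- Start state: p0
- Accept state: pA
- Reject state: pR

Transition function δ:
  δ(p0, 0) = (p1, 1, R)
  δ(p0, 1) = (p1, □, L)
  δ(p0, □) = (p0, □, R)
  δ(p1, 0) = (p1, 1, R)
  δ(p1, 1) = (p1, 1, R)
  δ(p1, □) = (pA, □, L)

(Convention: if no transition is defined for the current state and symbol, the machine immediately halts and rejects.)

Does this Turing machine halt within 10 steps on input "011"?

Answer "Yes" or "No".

Execution trace:
Initial: [p0]011
Step 1: δ(p0, 0) = (p1, 1, R) → 1[p1]11
Step 2: δ(p1, 1) = (p1, 1, R) → 11[p1]1
Step 3: δ(p1, 1) = (p1, 1, R) → 111[p1]□
Step 4: δ(p1, □) = (pA, □, L) → 11[pA]1□

The machine reaches the accept state pA and halts.
The machine halted after 4 steps (within the 10-step bound).

Answer: Yes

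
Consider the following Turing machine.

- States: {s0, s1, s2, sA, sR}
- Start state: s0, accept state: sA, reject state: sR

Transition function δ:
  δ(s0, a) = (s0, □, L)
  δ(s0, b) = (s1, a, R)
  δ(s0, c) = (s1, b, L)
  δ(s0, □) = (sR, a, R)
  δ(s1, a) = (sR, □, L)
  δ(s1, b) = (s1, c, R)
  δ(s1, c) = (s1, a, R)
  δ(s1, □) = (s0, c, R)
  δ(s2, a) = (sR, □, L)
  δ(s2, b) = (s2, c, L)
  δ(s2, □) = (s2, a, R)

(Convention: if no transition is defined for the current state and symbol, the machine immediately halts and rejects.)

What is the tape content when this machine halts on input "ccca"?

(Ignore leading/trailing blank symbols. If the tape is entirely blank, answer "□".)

Execution trace:
Initial: [s0]ccca
Step 1: δ(s0, c) = (s1, b, L) → [s1]□bcca
Step 2: δ(s1, □) = (s0, c, R) → c[s0]bcca
Step 3: δ(s0, b) = (s1, a, R) → ca[s1]cca
Step 4: δ(s1, c) = (s1, a, R) → caa[s1]ca
Step 5: δ(s1, c) = (s1, a, R) → caaa[s1]a
Step 6: δ(s1, a) = (sR, □, L) → caa[sR]a□

The machine reaches the reject state sR and halts.

Final tape (ignoring leading/trailing blanks): caaa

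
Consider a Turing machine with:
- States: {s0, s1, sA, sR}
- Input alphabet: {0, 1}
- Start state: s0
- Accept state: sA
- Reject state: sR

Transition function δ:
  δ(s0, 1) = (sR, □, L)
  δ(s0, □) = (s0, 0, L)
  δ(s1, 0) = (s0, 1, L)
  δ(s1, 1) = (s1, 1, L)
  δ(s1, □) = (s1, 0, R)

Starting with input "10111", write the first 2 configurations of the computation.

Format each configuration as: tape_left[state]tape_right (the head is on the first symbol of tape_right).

Transitions applied:
Step 1: δ(s0, 1) = (sR, □, L)

The first 2 configurations are:
[s0]10111 ⊢ [sR]□□0111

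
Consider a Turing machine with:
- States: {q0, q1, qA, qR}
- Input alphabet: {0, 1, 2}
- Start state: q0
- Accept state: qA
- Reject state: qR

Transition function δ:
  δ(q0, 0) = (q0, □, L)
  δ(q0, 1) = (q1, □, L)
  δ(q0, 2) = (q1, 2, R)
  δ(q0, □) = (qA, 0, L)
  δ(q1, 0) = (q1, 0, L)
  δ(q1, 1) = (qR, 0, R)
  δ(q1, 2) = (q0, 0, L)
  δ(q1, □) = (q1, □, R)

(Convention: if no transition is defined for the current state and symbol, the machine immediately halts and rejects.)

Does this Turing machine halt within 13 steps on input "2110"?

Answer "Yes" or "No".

Execution trace:
Initial: [q0]2110
Step 1: δ(q0, 2) = (q1, 2, R) → 2[q1]110
Step 2: δ(q1, 1) = (qR, 0, R) → 20[qR]10

The machine reaches the reject state qR and halts.
The machine halted after 2 steps (within the 13-step bound).

Answer: Yes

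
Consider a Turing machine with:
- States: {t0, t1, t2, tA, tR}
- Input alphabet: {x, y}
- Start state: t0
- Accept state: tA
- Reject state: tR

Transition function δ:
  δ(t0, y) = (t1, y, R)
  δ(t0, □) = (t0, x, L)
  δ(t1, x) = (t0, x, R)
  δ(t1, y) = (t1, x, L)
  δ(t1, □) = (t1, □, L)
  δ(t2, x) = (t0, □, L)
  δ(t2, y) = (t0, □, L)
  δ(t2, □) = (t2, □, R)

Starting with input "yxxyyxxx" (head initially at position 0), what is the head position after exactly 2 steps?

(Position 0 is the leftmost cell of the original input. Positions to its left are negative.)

Execution trace (head position shown):
Step 0: [t0]yxxyyxxx  (head at position 0)
Step 1: move right → y[t1]xxyyxxx  (head at position 1)
Step 2: move right → yx[t0]xyyxxx  (head at position 2)

After 2 steps, the head is at position 2.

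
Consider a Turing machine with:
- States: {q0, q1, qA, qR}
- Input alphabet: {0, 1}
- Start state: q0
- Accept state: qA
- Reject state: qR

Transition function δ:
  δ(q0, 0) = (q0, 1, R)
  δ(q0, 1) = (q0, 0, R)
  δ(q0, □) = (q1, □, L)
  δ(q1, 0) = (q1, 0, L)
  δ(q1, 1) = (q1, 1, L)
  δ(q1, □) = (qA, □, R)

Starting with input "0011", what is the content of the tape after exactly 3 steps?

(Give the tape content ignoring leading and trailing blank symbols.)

Execution trace:
Initial: [q0]0011
Step 1: δ(q0, 0) = (q0, 1, R) → 1[q0]011
Step 2: δ(q0, 0) = (q0, 1, R) → 11[q0]11
Step 3: δ(q0, 1) = (q0, 0, R) → 110[q0]1

After 3 steps, the tape (ignoring leading/trailing blanks) is: 1101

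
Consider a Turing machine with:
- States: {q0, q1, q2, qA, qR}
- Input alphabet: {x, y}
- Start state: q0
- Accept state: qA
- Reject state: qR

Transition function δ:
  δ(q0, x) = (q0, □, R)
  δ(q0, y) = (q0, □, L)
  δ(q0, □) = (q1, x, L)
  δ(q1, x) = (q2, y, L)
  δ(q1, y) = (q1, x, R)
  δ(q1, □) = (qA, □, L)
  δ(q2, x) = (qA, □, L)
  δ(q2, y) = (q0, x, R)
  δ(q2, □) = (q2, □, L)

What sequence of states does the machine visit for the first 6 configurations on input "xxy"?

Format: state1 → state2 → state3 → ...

Execution trace:
Initial: [q0]xxy
Step 1: δ(q0, x) = (q0, □, R) → □[q0]xy
Step 2: δ(q0, x) = (q0, □, R) → □□[q0]y
Step 3: δ(q0, y) = (q0, □, L) → □[q0]□□
Step 4: δ(q0, □) = (q1, x, L) → [q1]□x□
Step 5: δ(q1, □) = (qA, □, L) → [qA]□□x□

The machine reaches the accept state qA and halts.

State sequence: q0 → q0 → q0 → q0 → q1 → qA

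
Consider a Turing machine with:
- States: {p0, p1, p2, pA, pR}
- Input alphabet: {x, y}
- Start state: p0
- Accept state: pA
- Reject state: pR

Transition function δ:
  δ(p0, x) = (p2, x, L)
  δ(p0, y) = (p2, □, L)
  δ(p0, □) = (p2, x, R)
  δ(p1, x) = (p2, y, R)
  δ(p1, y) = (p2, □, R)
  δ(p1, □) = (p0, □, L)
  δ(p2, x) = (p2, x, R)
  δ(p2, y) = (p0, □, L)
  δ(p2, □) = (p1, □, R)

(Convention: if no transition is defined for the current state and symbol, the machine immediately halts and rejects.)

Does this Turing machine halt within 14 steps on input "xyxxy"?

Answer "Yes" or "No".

Execution trace:
Initial: [p0]xyxxy
Step 1: δ(p0, x) = (p2, x, L) → [p2]□xyxxy
Step 2: δ(p2, □) = (p1, □, R) → □[p1]xyxxy
Step 3: δ(p1, x) = (p2, y, R) → □y[p2]yxxy
Step 4: δ(p2, y) = (p0, □, L) → □[p0]y□xxy
Step 5: δ(p0, y) = (p2, □, L) → [p2]□□□xxy
Step 6: δ(p2, □) = (p1, □, R) → □[p1]□□xxy
Step 7: δ(p1, □) = (p0, □, L) → [p0]□□□xxy
Step 8: δ(p0, □) = (p2, x, R) → x[p2]□□xxy
Step 9: δ(p2, □) = (p1, □, R) → x□[p1]□xxy
Step 10: δ(p1, □) = (p0, □, L) → x[p0]□□xxy
Step 11: δ(p0, □) = (p2, x, R) → xx[p2]□xxy
Step 12: δ(p2, □) = (p1, □, R) → xx□[p1]xxy
Step 13: δ(p1, x) = (p2, y, R) → xx□y[p2]xy
Step 14: δ(p2, x) = (p2, x, R) → xx□yx[p2]y

The machine has not reached a halting state after 14 steps.
The machine did not halt within the 14-step bound.

Answer: No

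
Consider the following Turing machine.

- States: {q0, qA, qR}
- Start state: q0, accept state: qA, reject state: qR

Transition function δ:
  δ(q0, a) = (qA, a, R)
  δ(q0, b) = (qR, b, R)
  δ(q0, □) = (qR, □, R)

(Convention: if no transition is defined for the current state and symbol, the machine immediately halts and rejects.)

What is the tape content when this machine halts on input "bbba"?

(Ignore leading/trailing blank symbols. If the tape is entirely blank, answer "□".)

Execution trace:
Initial: [q0]bbba
Step 1: δ(q0, b) = (qR, b, R) → b[qR]bba

The machine reaches the reject state qR and halts.

Final tape (ignoring leading/trailing blanks): bbba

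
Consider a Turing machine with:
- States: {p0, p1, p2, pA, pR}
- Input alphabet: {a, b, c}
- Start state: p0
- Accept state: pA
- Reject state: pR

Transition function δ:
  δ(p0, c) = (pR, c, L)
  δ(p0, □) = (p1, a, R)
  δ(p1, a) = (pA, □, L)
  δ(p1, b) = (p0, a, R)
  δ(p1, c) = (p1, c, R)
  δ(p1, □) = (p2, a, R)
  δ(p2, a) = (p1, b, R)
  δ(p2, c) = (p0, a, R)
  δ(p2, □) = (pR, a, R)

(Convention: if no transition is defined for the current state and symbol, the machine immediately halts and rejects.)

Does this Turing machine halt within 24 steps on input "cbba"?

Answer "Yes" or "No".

Execution trace:
Initial: [p0]cbba
Step 1: δ(p0, c) = (pR, c, L) → [pR]□cbba

The machine reaches the reject state pR and halts.
The machine halted after 1 step (within the 24-step bound).

Answer: Yes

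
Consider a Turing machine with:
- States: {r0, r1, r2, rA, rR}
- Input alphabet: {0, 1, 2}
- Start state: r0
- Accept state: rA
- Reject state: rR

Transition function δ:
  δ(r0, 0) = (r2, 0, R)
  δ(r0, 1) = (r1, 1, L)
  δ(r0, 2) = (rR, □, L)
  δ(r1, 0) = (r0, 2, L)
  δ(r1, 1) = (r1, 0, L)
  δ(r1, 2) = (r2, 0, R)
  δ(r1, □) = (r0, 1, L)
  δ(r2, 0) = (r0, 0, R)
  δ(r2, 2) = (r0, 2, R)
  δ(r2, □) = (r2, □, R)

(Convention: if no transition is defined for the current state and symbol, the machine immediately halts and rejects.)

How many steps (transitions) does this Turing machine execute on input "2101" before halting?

Execution trace:
Initial: [r0]2101
Step 1: δ(r0, 2) = (rR, □, L) → [rR]□□101

The machine reaches the reject state rR and halts.

The machine executed 1 step before halting.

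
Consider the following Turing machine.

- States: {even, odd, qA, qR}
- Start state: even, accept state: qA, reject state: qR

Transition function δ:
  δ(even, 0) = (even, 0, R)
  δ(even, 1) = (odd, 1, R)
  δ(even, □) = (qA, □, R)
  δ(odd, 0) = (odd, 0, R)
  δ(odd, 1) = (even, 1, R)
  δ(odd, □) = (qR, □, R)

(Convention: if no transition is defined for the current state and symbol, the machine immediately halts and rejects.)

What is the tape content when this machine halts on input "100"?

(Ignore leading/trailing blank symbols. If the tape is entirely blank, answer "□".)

Execution trace:
Initial: [even]100
Step 1: δ(even, 1) = (odd, 1, R) → 1[odd]00
Step 2: δ(odd, 0) = (odd, 0, R) → 10[odd]0
Step 3: δ(odd, 0) = (odd, 0, R) → 100[odd]□
Step 4: δ(odd, □) = (qR, □, R) → 100□[qR]□

The machine reaches the reject state qR and halts.

Final tape (ignoring leading/trailing blanks): 100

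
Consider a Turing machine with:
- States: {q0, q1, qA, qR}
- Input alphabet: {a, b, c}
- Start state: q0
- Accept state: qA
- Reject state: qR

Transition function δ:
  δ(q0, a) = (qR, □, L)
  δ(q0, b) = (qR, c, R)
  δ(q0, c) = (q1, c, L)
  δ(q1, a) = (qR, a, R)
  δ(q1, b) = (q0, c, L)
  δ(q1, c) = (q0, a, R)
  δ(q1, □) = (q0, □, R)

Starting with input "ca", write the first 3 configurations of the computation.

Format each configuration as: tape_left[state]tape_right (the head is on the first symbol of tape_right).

Transitions applied:
Step 1: δ(q0, c) = (q1, c, L)
Step 2: δ(q1, □) = (q0, □, R)

The first 3 configurations are:
[q0]ca ⊢ [q1]□ca ⊢ □[q0]ca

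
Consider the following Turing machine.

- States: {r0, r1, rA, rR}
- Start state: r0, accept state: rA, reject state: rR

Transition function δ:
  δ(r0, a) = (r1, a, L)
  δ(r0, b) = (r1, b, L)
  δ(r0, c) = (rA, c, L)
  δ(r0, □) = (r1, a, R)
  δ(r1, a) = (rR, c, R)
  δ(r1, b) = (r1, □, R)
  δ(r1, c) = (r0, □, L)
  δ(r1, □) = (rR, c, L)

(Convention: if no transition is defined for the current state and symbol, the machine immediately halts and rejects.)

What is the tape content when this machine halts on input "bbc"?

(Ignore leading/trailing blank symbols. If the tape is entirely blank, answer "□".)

Execution trace:
Initial: [r0]bbc
Step 1: δ(r0, b) = (r1, b, L) → [r1]□bbc
Step 2: δ(r1, □) = (rR, c, L) → [rR]□cbbc

The machine reaches the reject state rR and halts.

Final tape (ignoring leading/trailing blanks): cbbc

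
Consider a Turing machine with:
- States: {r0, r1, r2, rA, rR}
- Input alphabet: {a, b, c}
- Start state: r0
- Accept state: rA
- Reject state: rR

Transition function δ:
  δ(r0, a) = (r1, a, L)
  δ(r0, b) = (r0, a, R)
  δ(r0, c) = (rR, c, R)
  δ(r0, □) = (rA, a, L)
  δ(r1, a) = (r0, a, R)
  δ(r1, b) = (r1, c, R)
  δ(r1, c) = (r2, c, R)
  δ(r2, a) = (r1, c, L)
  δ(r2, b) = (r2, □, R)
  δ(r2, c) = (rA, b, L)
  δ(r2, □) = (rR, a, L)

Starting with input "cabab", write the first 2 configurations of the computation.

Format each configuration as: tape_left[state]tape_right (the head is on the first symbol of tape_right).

Transitions applied:
Step 1: δ(r0, c) = (rR, c, R)

The first 2 configurations are:
[r0]cabab ⊢ c[rR]abab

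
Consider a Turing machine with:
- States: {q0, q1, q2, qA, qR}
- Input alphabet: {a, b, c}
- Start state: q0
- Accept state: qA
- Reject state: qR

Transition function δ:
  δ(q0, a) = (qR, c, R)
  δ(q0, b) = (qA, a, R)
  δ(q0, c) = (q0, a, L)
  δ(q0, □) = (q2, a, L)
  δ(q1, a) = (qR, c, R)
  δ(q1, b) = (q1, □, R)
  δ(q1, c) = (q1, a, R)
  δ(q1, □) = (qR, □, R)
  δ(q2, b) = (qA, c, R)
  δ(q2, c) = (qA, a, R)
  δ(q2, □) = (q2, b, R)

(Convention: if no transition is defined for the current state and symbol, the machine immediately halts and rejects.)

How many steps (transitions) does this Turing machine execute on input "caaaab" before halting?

Execution trace:
Initial: [q0]caaaab
Step 1: δ(q0, c) = (q0, a, L) → [q0]□aaaaab
Step 2: δ(q0, □) = (q2, a, L) → [q2]□aaaaaab
Step 3: δ(q2, □) = (q2, b, R) → b[q2]aaaaaab

No transition is defined for δ(q2, a). By convention the machine halts and rejects.

The machine executed 3 steps before halting.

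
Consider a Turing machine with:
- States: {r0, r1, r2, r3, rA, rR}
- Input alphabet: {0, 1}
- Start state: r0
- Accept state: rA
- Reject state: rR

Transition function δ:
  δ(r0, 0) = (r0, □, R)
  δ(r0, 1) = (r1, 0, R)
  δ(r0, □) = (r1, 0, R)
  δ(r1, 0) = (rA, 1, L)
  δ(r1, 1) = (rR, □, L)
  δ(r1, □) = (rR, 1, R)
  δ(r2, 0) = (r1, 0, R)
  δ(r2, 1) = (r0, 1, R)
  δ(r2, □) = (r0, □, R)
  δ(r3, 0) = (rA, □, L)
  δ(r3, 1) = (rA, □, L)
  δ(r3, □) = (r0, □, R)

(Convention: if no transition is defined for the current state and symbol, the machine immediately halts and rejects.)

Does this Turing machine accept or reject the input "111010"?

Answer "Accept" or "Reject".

Execution trace:
Initial: [r0]111010
Step 1: δ(r0, 1) = (r1, 0, R) → 0[r1]11010
Step 2: δ(r1, 1) = (rR, □, L) → [rR]0□1010

The machine reaches the reject state rR and halts.

Answer: Reject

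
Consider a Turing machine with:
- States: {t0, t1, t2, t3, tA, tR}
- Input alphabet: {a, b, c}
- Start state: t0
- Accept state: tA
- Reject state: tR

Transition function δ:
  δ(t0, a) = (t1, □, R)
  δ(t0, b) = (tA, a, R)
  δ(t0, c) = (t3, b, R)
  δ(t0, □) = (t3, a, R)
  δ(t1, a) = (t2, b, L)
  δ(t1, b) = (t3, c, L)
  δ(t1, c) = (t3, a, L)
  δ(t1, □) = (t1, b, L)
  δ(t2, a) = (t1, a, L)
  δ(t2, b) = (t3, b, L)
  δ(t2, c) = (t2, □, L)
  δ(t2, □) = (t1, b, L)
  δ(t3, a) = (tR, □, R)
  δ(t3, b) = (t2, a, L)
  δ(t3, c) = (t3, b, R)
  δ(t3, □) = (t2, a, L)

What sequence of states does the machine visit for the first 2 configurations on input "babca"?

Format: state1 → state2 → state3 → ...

Execution trace:
Initial: [t0]babca
Step 1: δ(t0, b) = (tA, a, R) → a[tA]abca

The machine reaches the accept state tA and halts.

State sequence: t0 → tA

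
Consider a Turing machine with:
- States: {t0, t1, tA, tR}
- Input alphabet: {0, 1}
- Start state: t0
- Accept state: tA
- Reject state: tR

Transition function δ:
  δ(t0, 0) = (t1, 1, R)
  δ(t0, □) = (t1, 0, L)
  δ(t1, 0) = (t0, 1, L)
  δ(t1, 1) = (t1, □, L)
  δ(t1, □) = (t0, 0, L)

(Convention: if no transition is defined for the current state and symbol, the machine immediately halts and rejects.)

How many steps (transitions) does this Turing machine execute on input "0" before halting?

Execution trace:
Initial: [t0]0
Step 1: δ(t0, 0) = (t1, 1, R) → 1[t1]□
Step 2: δ(t1, □) = (t0, 0, L) → [t0]10

No transition is defined for δ(t0, 1). By convention the machine halts and rejects.

The machine executed 2 steps before halting.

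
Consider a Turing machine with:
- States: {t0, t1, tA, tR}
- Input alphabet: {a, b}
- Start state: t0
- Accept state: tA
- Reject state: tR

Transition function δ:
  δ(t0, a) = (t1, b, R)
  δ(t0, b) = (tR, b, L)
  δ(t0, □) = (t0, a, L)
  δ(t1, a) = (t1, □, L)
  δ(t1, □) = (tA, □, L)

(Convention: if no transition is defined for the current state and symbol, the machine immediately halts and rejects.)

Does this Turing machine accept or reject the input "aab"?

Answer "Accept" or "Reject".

Execution trace:
Initial: [t0]aab
Step 1: δ(t0, a) = (t1, b, R) → b[t1]ab
Step 2: δ(t1, a) = (t1, □, L) → [t1]b□b

No transition is defined for δ(t1, b). By convention the machine halts and rejects.

Answer: Reject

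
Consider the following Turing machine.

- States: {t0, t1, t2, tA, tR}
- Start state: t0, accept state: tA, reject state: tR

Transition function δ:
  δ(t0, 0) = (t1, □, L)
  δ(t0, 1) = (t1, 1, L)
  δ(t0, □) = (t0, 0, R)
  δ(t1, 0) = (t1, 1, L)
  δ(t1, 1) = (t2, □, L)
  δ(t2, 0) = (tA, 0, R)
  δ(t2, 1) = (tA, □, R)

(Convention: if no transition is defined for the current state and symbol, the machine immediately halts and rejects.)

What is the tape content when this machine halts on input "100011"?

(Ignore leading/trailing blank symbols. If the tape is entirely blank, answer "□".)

Execution trace:
Initial: [t0]100011
Step 1: δ(t0, 1) = (t1, 1, L) → [t1]□100011

No transition is defined for δ(t1, □). By convention the machine halts and rejects.

Final tape (ignoring leading/trailing blanks): 100011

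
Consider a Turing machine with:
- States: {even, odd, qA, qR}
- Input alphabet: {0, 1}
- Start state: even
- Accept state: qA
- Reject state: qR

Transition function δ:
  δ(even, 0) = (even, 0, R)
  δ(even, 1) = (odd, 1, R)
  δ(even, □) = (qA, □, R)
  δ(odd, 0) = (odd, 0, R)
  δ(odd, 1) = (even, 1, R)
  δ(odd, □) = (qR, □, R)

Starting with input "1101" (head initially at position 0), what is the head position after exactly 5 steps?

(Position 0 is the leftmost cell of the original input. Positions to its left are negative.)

Execution trace (head position shown):
Step 0: [even]1101  (head at position 0)
Step 1: move right → 1[odd]101  (head at position 1)
Step 2: move right → 11[even]01  (head at position 2)
Step 3: move right → 110[even]1  (head at position 3)
Step 4: move right → 1101[odd]□  (head at position 4)
Step 5: move right → 1101□[qR]□  (head at position 5)

After 5 steps, the head is at position 5.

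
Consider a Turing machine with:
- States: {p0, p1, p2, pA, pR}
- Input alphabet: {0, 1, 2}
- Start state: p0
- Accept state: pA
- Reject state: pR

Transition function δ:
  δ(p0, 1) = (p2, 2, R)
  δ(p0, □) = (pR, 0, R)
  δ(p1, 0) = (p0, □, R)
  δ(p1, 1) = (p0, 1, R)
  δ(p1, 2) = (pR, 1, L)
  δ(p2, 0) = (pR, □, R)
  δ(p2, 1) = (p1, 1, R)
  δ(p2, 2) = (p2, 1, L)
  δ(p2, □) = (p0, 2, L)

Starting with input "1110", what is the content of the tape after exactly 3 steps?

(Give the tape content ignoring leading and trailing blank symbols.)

Execution trace:
Initial: [p0]1110
Step 1: δ(p0, 1) = (p2, 2, R) → 2[p2]110
Step 2: δ(p2, 1) = (p1, 1, R) → 21[p1]10
Step 3: δ(p1, 1) = (p0, 1, R) → 211[p0]0

No transition is defined for δ(p0, 0). By convention the machine halts and rejects.

After 3 steps, the tape (ignoring leading/trailing blanks) is: 2110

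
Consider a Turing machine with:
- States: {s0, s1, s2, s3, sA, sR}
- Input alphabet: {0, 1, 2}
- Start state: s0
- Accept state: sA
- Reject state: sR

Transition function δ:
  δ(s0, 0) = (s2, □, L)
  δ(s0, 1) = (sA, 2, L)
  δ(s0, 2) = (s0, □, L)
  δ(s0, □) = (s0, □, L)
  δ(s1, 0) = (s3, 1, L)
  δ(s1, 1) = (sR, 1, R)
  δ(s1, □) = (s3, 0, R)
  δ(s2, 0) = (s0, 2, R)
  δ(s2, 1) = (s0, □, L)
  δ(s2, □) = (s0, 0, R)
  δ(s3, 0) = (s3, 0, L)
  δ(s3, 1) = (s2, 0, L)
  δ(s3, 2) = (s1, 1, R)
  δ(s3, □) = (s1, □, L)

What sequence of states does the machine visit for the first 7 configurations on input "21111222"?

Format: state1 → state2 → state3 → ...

Execution trace:
Initial: [s0]21111222
Step 1: δ(s0, 2) = (s0, □, L) → [s0]□□1111222
Step 2: δ(s0, □) = (s0, □, L) → [s0]□□□1111222
Step 3: δ(s0, □) = (s0, □, L) → [s0]□□□□1111222
Step 4: δ(s0, □) = (s0, □, L) → [s0]□□□□□1111222
Step 5: δ(s0, □) = (s0, □, L) → [s0]□□□□□□1111222
Step 6: δ(s0, □) = (s0, □, L) → [s0]□□□□□□□1111222

State sequence: s0 → s0 → s0 → s0 → s0 → s0 → s0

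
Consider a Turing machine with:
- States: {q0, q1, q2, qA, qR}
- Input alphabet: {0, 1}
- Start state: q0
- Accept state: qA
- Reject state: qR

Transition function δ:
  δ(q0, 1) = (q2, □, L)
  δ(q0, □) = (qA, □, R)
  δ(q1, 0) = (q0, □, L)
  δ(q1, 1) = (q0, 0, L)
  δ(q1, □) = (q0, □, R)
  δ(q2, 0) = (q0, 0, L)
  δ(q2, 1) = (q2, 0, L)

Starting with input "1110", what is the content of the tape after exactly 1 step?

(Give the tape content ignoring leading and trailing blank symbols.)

Execution trace:
Initial: [q0]1110
Step 1: δ(q0, 1) = (q2, □, L) → [q2]□□110

No transition is defined for δ(q2, □). By convention the machine halts and rejects.

After 1 step, the tape (ignoring leading/trailing blanks) is: 110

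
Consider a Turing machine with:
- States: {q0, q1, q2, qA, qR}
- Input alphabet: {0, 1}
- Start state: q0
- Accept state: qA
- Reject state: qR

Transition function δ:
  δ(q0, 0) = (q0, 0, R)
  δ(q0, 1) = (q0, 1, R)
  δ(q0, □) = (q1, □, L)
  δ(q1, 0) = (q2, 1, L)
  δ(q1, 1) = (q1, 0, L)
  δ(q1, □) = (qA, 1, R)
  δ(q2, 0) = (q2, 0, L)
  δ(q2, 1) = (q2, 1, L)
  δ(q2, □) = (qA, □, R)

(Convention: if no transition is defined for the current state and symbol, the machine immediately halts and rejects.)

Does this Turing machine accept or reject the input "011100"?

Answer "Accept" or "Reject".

Execution trace:
Initial: [q0]011100
Step 1: δ(q0, 0) = (q0, 0, R) → 0[q0]11100
Step 2: δ(q0, 1) = (q0, 1, R) → 01[q0]1100
Step 3: δ(q0, 1) = (q0, 1, R) → 011[q0]100
Step 4: δ(q0, 1) = (q0, 1, R) → 0111[q0]00
Step 5: δ(q0, 0) = (q0, 0, R) → 01110[q0]0
Step 6: δ(q0, 0) = (q0, 0, R) → 011100[q0]□
Step 7: δ(q0, □) = (q1, □, L) → 01110[q1]0□
Step 8: δ(q1, 0) = (q2, 1, L) → 0111[q2]01□
Step 9: δ(q2, 0) = (q2, 0, L) → 011[q2]101□
Step 10: δ(q2, 1) = (q2, 1, L) → 01[q2]1101□
Step 11: δ(q2, 1) = (q2, 1, L) → 0[q2]11101□
Step 12: δ(q2, 1) = (q2, 1, L) → [q2]011101□
Step 13: δ(q2, 0) = (q2, 0, L) → [q2]□011101□
Step 14: δ(q2, □) = (qA, □, R) → □[qA]011101□

The machine reaches the accept state qA and halts.

Answer: Accept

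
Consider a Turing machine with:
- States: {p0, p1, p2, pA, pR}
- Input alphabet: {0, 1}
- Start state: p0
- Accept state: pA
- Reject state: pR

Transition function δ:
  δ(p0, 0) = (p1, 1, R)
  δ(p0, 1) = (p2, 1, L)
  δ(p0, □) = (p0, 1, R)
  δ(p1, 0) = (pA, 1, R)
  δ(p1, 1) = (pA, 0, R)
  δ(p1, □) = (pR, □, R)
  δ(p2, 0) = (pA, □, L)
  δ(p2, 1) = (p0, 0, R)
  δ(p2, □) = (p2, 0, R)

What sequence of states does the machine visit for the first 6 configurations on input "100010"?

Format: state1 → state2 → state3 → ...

Execution trace:
Initial: [p0]100010
Step 1: δ(p0, 1) = (p2, 1, L) → [p2]□100010
Step 2: δ(p2, □) = (p2, 0, R) → 0[p2]100010
Step 3: δ(p2, 1) = (p0, 0, R) → 00[p0]00010
Step 4: δ(p0, 0) = (p1, 1, R) → 001[p1]0010
Step 5: δ(p1, 0) = (pA, 1, R) → 0011[pA]010

The machine reaches the accept state pA and halts.

State sequence: p0 → p2 → p2 → p0 → p1 → pA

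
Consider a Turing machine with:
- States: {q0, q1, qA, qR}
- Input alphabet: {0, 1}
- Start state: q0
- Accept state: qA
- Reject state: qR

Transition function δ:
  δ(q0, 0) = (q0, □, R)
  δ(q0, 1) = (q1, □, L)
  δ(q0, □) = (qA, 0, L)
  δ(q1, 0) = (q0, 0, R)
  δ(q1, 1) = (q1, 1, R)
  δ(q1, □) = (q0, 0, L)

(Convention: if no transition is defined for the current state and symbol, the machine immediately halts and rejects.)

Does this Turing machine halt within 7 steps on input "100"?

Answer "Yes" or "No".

Execution trace:
Initial: [q0]100
Step 1: δ(q0, 1) = (q1, □, L) → [q1]□□00
Step 2: δ(q1, □) = (q0, 0, L) → [q0]□0□00
Step 3: δ(q0, □) = (qA, 0, L) → [qA]□00□00

The machine reaches the accept state qA and halts.
The machine halted after 3 steps (within the 7-step bound).

Answer: Yes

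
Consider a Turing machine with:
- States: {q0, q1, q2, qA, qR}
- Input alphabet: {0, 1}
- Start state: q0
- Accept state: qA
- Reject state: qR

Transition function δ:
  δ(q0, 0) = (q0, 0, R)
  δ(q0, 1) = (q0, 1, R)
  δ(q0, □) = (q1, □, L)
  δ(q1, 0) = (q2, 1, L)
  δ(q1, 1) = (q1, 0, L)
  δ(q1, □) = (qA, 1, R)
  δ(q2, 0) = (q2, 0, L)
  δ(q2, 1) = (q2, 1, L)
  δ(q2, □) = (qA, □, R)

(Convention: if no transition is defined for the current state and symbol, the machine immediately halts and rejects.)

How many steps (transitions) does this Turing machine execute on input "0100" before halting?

Execution trace:
Initial: [q0]0100
Step 1: δ(q0, 0) = (q0, 0, R) → 0[q0]100
Step 2: δ(q0, 1) = (q0, 1, R) → 01[q0]00
Step 3: δ(q0, 0) = (q0, 0, R) → 010[q0]0
Step 4: δ(q0, 0) = (q0, 0, R) → 0100[q0]□
Step 5: δ(q0, □) = (q1, □, L) → 010[q1]0□
Step 6: δ(q1, 0) = (q2, 1, L) → 01[q2]01□
Step 7: δ(q2, 0) = (q2, 0, L) → 0[q2]101□
Step 8: δ(q2, 1) = (q2, 1, L) → [q2]0101□
Step 9: δ(q2, 0) = (q2, 0, L) → [q2]□0101□
Step 10: δ(q2, □) = (qA, □, R) → □[qA]0101□

The machine reaches the accept state qA and halts.

The machine executed 10 steps before halting.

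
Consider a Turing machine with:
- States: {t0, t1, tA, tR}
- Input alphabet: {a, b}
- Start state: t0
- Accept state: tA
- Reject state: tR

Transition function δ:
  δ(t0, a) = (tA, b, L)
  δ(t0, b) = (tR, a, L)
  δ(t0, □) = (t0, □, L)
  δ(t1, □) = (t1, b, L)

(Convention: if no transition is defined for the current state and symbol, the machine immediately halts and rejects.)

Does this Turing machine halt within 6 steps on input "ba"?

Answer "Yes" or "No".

Execution trace:
Initial: [t0]ba
Step 1: δ(t0, b) = (tR, a, L) → [tR]□aa

The machine reaches the reject state tR and halts.
The machine halted after 1 step (within the 6-step bound).

Answer: Yes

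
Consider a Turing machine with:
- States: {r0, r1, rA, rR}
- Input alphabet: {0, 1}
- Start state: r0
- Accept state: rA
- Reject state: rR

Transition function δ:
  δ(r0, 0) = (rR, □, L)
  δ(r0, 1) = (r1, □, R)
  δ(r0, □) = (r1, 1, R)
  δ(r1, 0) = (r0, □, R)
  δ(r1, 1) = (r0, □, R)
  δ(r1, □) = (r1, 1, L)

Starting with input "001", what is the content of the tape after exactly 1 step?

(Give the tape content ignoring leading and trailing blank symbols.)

Execution trace:
Initial: [r0]001
Step 1: δ(r0, 0) = (rR, □, L) → [rR]□□01

The machine reaches the reject state rR and halts.

After 1 step, the tape (ignoring leading/trailing blanks) is: 01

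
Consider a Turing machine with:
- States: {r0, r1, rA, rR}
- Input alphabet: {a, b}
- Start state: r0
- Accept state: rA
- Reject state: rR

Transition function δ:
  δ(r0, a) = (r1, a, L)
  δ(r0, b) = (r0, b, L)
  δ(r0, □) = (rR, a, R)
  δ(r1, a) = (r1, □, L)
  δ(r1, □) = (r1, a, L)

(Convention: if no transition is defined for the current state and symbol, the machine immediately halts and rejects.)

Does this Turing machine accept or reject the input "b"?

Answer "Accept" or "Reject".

Execution trace:
Initial: [r0]b
Step 1: δ(r0, b) = (r0, b, L) → [r0]□b
Step 2: δ(r0, □) = (rR, a, R) → a[rR]b

The machine reaches the reject state rR and halts.

Answer: Reject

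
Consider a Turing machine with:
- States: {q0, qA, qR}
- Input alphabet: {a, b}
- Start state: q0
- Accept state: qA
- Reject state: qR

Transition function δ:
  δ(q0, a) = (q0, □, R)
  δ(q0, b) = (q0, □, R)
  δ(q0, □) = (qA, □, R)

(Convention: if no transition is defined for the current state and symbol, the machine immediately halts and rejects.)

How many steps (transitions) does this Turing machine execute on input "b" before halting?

Execution trace:
Initial: [q0]b
Step 1: δ(q0, b) = (q0, □, R) → □[q0]□
Step 2: δ(q0, □) = (qA, □, R) → □□[qA]□

The machine reaches the accept state qA and halts.

The machine executed 2 steps before halting.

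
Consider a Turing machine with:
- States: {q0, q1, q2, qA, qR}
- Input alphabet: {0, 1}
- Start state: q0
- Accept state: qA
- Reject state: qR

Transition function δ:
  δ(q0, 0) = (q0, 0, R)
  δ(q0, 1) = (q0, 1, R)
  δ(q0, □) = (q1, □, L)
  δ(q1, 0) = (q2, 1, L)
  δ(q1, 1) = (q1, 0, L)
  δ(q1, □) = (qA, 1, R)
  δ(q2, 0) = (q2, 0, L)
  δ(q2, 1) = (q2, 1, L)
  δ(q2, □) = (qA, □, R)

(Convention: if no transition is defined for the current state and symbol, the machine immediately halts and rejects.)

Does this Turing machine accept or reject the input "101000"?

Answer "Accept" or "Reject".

Execution trace:
Initial: [q0]101000
Step 1: δ(q0, 1) = (q0, 1, R) → 1[q0]01000
Step 2: δ(q0, 0) = (q0, 0, R) → 10[q0]1000
Step 3: δ(q0, 1) = (q0, 1, R) → 101[q0]000
Step 4: δ(q0, 0) = (q0, 0, R) → 1010[q0]00
Step 5: δ(q0, 0) = (q0, 0, R) → 10100[q0]0
Step 6: δ(q0, 0) = (q0, 0, R) → 101000[q0]□
Step 7: δ(q0, □) = (q1, □, L) → 10100[q1]0□
Step 8: δ(q1, 0) = (q2, 1, L) → 1010[q2]01□
Step 9: δ(q2, 0) = (q2, 0, L) → 101[q2]001□
Step 10: δ(q2, 0) = (q2, 0, L) → 10[q2]1001□
Step 11: δ(q2, 1) = (q2, 1, L) → 1[q2]01001□
Step 12: δ(q2, 0) = (q2, 0, L) → [q2]101001□
Step 13: δ(q2, 1) = (q2, 1, L) → [q2]□101001□
Step 14: δ(q2, □) = (qA, □, R) → □[qA]101001□

The machine reaches the accept state qA and halts.

Answer: Accept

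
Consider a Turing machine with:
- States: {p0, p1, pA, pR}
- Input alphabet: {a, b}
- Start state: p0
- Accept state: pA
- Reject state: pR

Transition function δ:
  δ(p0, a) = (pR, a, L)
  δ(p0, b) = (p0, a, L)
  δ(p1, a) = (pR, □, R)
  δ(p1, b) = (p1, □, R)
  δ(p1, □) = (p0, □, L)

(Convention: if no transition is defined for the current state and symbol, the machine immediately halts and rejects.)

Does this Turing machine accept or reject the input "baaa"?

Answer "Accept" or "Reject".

Execution trace:
Initial: [p0]baaa
Step 1: δ(p0, b) = (p0, a, L) → [p0]□aaaa

No transition is defined for δ(p0, □). By convention the machine halts and rejects.

Answer: Reject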